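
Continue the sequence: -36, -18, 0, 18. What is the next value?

Differences: -18 - -36 = 18
This is an arithmetic sequence with common difference d = 18.
Next term = 18 + 18 = 36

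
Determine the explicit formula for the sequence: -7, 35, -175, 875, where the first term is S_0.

Check ratios: 35 / -7 = -5.0
Common ratio r = -5.
First term a = -7.
Formula: S_i = -7 * (-5)^i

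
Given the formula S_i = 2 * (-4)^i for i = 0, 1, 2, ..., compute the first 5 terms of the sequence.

This is a geometric sequence.
i=0: S_0 = 2 * (-4)^0 = 2
i=1: S_1 = 2 * (-4)^1 = -8
i=2: S_2 = 2 * (-4)^2 = 32
i=3: S_3 = 2 * (-4)^3 = -128
i=4: S_4 = 2 * (-4)^4 = 512
The first 5 terms are: [2, -8, 32, -128, 512]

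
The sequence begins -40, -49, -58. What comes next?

Differences: -49 - -40 = -9
This is an arithmetic sequence with common difference d = -9.
Next term = -58 + -9 = -67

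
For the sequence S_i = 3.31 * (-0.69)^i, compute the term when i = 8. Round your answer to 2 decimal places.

S_8 = 3.31 * (-0.69)^8 ≈ 3.31 * 0.0514 ≈ 0.17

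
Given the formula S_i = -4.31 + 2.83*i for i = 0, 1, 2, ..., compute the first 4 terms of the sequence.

This is an arithmetic sequence.
i=0: S_0 = -4.31 + 2.83*0 = -4.31
i=1: S_1 = -4.31 + 2.83*1 = -1.48
i=2: S_2 = -4.31 + 2.83*2 = 1.35
i=3: S_3 = -4.31 + 2.83*3 = 4.18
The first 4 terms are: [-4.31, -1.48, 1.35, 4.18]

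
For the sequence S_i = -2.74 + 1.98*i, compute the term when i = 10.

S_10 = -2.74 + 1.98*10 = -2.74 + 19.8 = 17.06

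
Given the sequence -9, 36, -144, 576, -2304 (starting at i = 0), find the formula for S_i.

Check ratios: 36 / -9 = -4.0
Common ratio r = -4.
First term a = -9.
Formula: S_i = -9 * (-4)^i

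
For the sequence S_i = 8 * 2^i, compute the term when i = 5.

S_5 = 8 * 2^5 = 8 * 32 = 256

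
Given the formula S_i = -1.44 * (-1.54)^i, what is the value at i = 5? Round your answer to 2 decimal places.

S_5 = -1.44 * (-1.54)^5 ≈ -1.44 * -8.6617 ≈ 12.47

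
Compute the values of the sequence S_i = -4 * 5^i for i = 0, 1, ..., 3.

This is a geometric sequence.
i=0: S_0 = -4 * 5^0 = -4
i=1: S_1 = -4 * 5^1 = -20
i=2: S_2 = -4 * 5^2 = -100
i=3: S_3 = -4 * 5^3 = -500
The first 4 terms are: [-4, -20, -100, -500]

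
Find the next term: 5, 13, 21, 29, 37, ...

Differences: 13 - 5 = 8
This is an arithmetic sequence with common difference d = 8.
Next term = 37 + 8 = 45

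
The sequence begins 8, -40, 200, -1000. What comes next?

Ratios: -40 / 8 = -5.0
This is a geometric sequence with common ratio r = -5.
Next term = -1000 * -5 = 5000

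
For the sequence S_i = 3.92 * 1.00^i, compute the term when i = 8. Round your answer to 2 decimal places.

S_8 = 3.92 * 1.0^8 = 3.92 * 1 = 3.92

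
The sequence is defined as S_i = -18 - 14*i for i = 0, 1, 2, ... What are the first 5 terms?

This is an arithmetic sequence.
i=0: S_0 = -18 + -14*0 = -18
i=1: S_1 = -18 + -14*1 = -32
i=2: S_2 = -18 + -14*2 = -46
i=3: S_3 = -18 + -14*3 = -60
i=4: S_4 = -18 + -14*4 = -74
The first 5 terms are: [-18, -32, -46, -60, -74]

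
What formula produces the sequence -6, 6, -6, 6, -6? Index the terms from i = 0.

Check ratios: 6 / -6 = -1.0
Common ratio r = -1.
First term a = -6.
Formula: S_i = -6 * (-1)^i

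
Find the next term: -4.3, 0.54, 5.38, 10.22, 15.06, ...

Differences: 0.54 - -4.3 = 4.84
This is an arithmetic sequence with common difference d = 4.84.
Next term = 15.06 + 4.84 = 19.9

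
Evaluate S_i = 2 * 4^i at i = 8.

S_8 = 2 * 4^8 = 2 * 65536 = 131072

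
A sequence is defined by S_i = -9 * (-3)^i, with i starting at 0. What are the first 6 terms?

This is a geometric sequence.
i=0: S_0 = -9 * (-3)^0 = -9
i=1: S_1 = -9 * (-3)^1 = 27
i=2: S_2 = -9 * (-3)^2 = -81
i=3: S_3 = -9 * (-3)^3 = 243
i=4: S_4 = -9 * (-3)^4 = -729
i=5: S_5 = -9 * (-3)^5 = 2187
The first 6 terms are: [-9, 27, -81, 243, -729, 2187]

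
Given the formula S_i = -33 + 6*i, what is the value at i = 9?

S_9 = -33 + 6*9 = -33 + 54 = 21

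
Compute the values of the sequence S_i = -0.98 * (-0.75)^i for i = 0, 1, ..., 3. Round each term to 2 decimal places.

This is a geometric sequence.
i=0: S_0 = -0.98 * (-0.75)^0 = -0.98
i=1: S_1 = -0.98 * (-0.75)^1 ≈ 0.74
i=2: S_2 = -0.98 * (-0.75)^2 ≈ -0.55
i=3: S_3 = -0.98 * (-0.75)^3 ≈ 0.41
The first 4 terms are: [-0.98, 0.74, -0.55, 0.41]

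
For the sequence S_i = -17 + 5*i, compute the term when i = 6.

S_6 = -17 + 5*6 = -17 + 30 = 13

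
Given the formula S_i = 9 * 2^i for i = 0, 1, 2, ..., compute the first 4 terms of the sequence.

This is a geometric sequence.
i=0: S_0 = 9 * 2^0 = 9
i=1: S_1 = 9 * 2^1 = 18
i=2: S_2 = 9 * 2^2 = 36
i=3: S_3 = 9 * 2^3 = 72
The first 4 terms are: [9, 18, 36, 72]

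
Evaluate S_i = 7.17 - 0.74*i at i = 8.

S_8 = 7.17 + -0.74*8 = 7.17 + -5.92 = 1.25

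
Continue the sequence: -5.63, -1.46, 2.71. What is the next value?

Differences: -1.46 - -5.63 = 4.17
This is an arithmetic sequence with common difference d = 4.17.
Next term = 2.71 + 4.17 = 6.88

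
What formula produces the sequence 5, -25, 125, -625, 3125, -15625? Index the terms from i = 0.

Check ratios: -25 / 5 = -5.0
Common ratio r = -5.
First term a = 5.
Formula: S_i = 5 * (-5)^i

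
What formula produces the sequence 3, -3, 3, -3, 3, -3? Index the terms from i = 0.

Check ratios: -3 / 3 = -1.0
Common ratio r = -1.
First term a = 3.
Formula: S_i = 3 * (-1)^i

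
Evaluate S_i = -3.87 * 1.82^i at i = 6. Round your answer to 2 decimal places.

S_6 = -3.87 * 1.82^6 ≈ -3.87 * 36.3436 ≈ -140.65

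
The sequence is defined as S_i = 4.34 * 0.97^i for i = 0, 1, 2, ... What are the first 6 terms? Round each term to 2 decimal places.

This is a geometric sequence.
i=0: S_0 = 4.34 * 0.97^0 = 4.34
i=1: S_1 = 4.34 * 0.97^1 ≈ 4.21
i=2: S_2 = 4.34 * 0.97^2 ≈ 4.08
i=3: S_3 = 4.34 * 0.97^3 ≈ 3.96
i=4: S_4 = 4.34 * 0.97^4 ≈ 3.84
i=5: S_5 = 4.34 * 0.97^5 ≈ 3.73
The first 6 terms are: [4.34, 4.21, 4.08, 3.96, 3.84, 3.73]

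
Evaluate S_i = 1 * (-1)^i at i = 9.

S_9 = 1 * (-1)^9 = 1 * -1 = -1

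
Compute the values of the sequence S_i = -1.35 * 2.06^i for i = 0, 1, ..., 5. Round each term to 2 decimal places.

This is a geometric sequence.
i=0: S_0 = -1.35 * 2.06^0 = -1.35
i=1: S_1 = -1.35 * 2.06^1 ≈ -2.78
i=2: S_2 = -1.35 * 2.06^2 ≈ -5.73
i=3: S_3 = -1.35 * 2.06^3 ≈ -11.8
i=4: S_4 = -1.35 * 2.06^4 ≈ -24.31
i=5: S_5 = -1.35 * 2.06^5 ≈ -50.08
The first 6 terms are: [-1.35, -2.78, -5.73, -11.8, -24.31, -50.08]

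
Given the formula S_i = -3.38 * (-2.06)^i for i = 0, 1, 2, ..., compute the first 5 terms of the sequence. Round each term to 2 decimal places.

This is a geometric sequence.
i=0: S_0 = -3.38 * (-2.06)^0 = -3.38
i=1: S_1 = -3.38 * (-2.06)^1 ≈ 6.96
i=2: S_2 = -3.38 * (-2.06)^2 ≈ -14.34
i=3: S_3 = -3.38 * (-2.06)^3 ≈ 29.55
i=4: S_4 = -3.38 * (-2.06)^4 ≈ -60.87
The first 5 terms are: [-3.38, 6.96, -14.34, 29.55, -60.87]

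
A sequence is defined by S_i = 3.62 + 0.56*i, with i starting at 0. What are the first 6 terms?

This is an arithmetic sequence.
i=0: S_0 = 3.62 + 0.56*0 = 3.62
i=1: S_1 = 3.62 + 0.56*1 = 4.18
i=2: S_2 = 3.62 + 0.56*2 = 4.74
i=3: S_3 = 3.62 + 0.56*3 = 5.3
i=4: S_4 = 3.62 + 0.56*4 = 5.86
i=5: S_5 = 3.62 + 0.56*5 = 6.42
The first 6 terms are: [3.62, 4.18, 4.74, 5.3, 5.86, 6.42]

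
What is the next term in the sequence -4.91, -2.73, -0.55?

Differences: -2.73 - -4.91 = 2.18
This is an arithmetic sequence with common difference d = 2.18.
Next term = -0.55 + 2.18 = 1.63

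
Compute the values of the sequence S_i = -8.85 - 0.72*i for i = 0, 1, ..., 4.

This is an arithmetic sequence.
i=0: S_0 = -8.85 + -0.72*0 = -8.85
i=1: S_1 = -8.85 + -0.72*1 = -9.57
i=2: S_2 = -8.85 + -0.72*2 = -10.29
i=3: S_3 = -8.85 + -0.72*3 = -11.01
i=4: S_4 = -8.85 + -0.72*4 = -11.73
The first 5 terms are: [-8.85, -9.57, -10.29, -11.01, -11.73]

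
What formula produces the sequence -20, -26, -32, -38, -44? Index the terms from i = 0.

Check differences: -26 - -20 = -6
-32 - -26 = -6
Common difference d = -6.
First term a = -20.
Formula: S_i = -20 - 6*i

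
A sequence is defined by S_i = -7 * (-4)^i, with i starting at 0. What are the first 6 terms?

This is a geometric sequence.
i=0: S_0 = -7 * (-4)^0 = -7
i=1: S_1 = -7 * (-4)^1 = 28
i=2: S_2 = -7 * (-4)^2 = -112
i=3: S_3 = -7 * (-4)^3 = 448
i=4: S_4 = -7 * (-4)^4 = -1792
i=5: S_5 = -7 * (-4)^5 = 7168
The first 6 terms are: [-7, 28, -112, 448, -1792, 7168]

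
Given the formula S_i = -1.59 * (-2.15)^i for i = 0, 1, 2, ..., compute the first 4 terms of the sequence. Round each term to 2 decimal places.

This is a geometric sequence.
i=0: S_0 = -1.59 * (-2.15)^0 = -1.59
i=1: S_1 = -1.59 * (-2.15)^1 ≈ 3.42
i=2: S_2 = -1.59 * (-2.15)^2 ≈ -7.35
i=3: S_3 = -1.59 * (-2.15)^3 ≈ 15.8
The first 4 terms are: [-1.59, 3.42, -7.35, 15.8]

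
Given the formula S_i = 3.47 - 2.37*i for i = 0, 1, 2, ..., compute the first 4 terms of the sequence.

This is an arithmetic sequence.
i=0: S_0 = 3.47 + -2.37*0 = 3.47
i=1: S_1 = 3.47 + -2.37*1 = 1.1
i=2: S_2 = 3.47 + -2.37*2 = -1.27
i=3: S_3 = 3.47 + -2.37*3 = -3.64
The first 4 terms are: [3.47, 1.1, -1.27, -3.64]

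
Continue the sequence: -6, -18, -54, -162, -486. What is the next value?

Ratios: -18 / -6 = 3.0
This is a geometric sequence with common ratio r = 3.
Next term = -486 * 3 = -1458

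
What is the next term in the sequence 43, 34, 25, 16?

Differences: 34 - 43 = -9
This is an arithmetic sequence with common difference d = -9.
Next term = 16 + -9 = 7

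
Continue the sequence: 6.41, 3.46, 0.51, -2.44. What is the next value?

Differences: 3.46 - 6.41 = -2.95
This is an arithmetic sequence with common difference d = -2.95.
Next term = -2.44 + -2.95 = -5.39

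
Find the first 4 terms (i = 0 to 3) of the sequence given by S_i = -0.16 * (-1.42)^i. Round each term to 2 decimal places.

This is a geometric sequence.
i=0: S_0 = -0.16 * (-1.42)^0 = -0.16
i=1: S_1 = -0.16 * (-1.42)^1 ≈ 0.23
i=2: S_2 = -0.16 * (-1.42)^2 ≈ -0.32
i=3: S_3 = -0.16 * (-1.42)^3 ≈ 0.46
The first 4 terms are: [-0.16, 0.23, -0.32, 0.46]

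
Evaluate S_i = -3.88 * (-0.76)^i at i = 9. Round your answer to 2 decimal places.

S_9 = -3.88 * (-0.76)^9 ≈ -3.88 * -0.0846 ≈ 0.33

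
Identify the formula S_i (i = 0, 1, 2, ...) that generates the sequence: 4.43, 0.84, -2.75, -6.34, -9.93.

Check differences: 0.84 - 4.43 = -3.59
-2.75 - 0.84 = -3.59
Common difference d = -3.59.
First term a = 4.43.
Formula: S_i = 4.43 - 3.59*i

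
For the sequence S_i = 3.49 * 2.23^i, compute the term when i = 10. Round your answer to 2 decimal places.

S_10 = 3.49 * 2.23^10 ≈ 3.49 * 3041.2256 ≈ 10613.88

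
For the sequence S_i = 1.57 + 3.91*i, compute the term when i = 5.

S_5 = 1.57 + 3.91*5 = 1.57 + 19.55 = 21.12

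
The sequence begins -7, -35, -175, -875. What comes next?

Ratios: -35 / -7 = 5.0
This is a geometric sequence with common ratio r = 5.
Next term = -875 * 5 = -4375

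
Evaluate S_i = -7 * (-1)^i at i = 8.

S_8 = -7 * (-1)^8 = -7 * 1 = -7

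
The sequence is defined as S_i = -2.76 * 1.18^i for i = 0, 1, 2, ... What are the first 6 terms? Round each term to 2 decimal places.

This is a geometric sequence.
i=0: S_0 = -2.76 * 1.18^0 = -2.76
i=1: S_1 = -2.76 * 1.18^1 ≈ -3.26
i=2: S_2 = -2.76 * 1.18^2 ≈ -3.84
i=3: S_3 = -2.76 * 1.18^3 ≈ -4.53
i=4: S_4 = -2.76 * 1.18^4 ≈ -5.35
i=5: S_5 = -2.76 * 1.18^5 ≈ -6.31
The first 6 terms are: [-2.76, -3.26, -3.84, -4.53, -5.35, -6.31]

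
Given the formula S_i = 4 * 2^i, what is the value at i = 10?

S_10 = 4 * 2^10 = 4 * 1024 = 4096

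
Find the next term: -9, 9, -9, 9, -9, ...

Ratios: 9 / -9 = -1.0
This is a geometric sequence with common ratio r = -1.
Next term = -9 * -1 = 9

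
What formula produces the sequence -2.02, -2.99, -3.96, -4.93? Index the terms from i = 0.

Check differences: -2.99 - -2.02 = -0.97
-3.96 - -2.99 = -0.97
Common difference d = -0.97.
First term a = -2.02.
Formula: S_i = -2.02 - 0.97*i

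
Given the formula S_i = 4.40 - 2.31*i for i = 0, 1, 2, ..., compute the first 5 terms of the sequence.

This is an arithmetic sequence.
i=0: S_0 = 4.4 + -2.31*0 = 4.4
i=1: S_1 = 4.4 + -2.31*1 = 2.09
i=2: S_2 = 4.4 + -2.31*2 = -0.22
i=3: S_3 = 4.4 + -2.31*3 = -2.53
i=4: S_4 = 4.4 + -2.31*4 = -4.84
The first 5 terms are: [4.4, 2.09, -0.22, -2.53, -4.84]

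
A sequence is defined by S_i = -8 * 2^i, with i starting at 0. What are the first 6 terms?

This is a geometric sequence.
i=0: S_0 = -8 * 2^0 = -8
i=1: S_1 = -8 * 2^1 = -16
i=2: S_2 = -8 * 2^2 = -32
i=3: S_3 = -8 * 2^3 = -64
i=4: S_4 = -8 * 2^4 = -128
i=5: S_5 = -8 * 2^5 = -256
The first 6 terms are: [-8, -16, -32, -64, -128, -256]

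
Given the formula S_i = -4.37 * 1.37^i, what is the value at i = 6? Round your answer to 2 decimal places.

S_6 = -4.37 * 1.37^6 ≈ -4.37 * 6.6119 ≈ -28.89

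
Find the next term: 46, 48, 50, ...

Differences: 48 - 46 = 2
This is an arithmetic sequence with common difference d = 2.
Next term = 50 + 2 = 52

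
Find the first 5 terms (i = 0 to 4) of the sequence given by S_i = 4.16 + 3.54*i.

This is an arithmetic sequence.
i=0: S_0 = 4.16 + 3.54*0 = 4.16
i=1: S_1 = 4.16 + 3.54*1 = 7.7
i=2: S_2 = 4.16 + 3.54*2 = 11.24
i=3: S_3 = 4.16 + 3.54*3 = 14.78
i=4: S_4 = 4.16 + 3.54*4 = 18.32
The first 5 terms are: [4.16, 7.7, 11.24, 14.78, 18.32]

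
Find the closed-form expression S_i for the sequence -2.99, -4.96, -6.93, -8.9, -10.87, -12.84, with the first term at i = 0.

Check differences: -4.96 - -2.99 = -1.97
-6.93 - -4.96 = -1.97
Common difference d = -1.97.
First term a = -2.99.
Formula: S_i = -2.99 - 1.97*i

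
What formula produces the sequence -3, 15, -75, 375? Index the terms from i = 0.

Check ratios: 15 / -3 = -5.0
Common ratio r = -5.
First term a = -3.
Formula: S_i = -3 * (-5)^i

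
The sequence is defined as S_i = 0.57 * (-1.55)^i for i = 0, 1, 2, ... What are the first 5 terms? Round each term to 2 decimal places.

This is a geometric sequence.
i=0: S_0 = 0.57 * (-1.55)^0 = 0.57
i=1: S_1 = 0.57 * (-1.55)^1 ≈ -0.88
i=2: S_2 = 0.57 * (-1.55)^2 ≈ 1.37
i=3: S_3 = 0.57 * (-1.55)^3 ≈ -2.12
i=4: S_4 = 0.57 * (-1.55)^4 ≈ 3.29
The first 5 terms are: [0.57, -0.88, 1.37, -2.12, 3.29]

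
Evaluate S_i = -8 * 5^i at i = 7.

S_7 = -8 * 5^7 = -8 * 78125 = -625000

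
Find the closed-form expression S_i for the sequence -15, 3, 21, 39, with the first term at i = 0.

Check differences: 3 - -15 = 18
21 - 3 = 18
Common difference d = 18.
First term a = -15.
Formula: S_i = -15 + 18*i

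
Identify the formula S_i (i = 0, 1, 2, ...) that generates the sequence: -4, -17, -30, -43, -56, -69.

Check differences: -17 - -4 = -13
-30 - -17 = -13
Common difference d = -13.
First term a = -4.
Formula: S_i = -4 - 13*i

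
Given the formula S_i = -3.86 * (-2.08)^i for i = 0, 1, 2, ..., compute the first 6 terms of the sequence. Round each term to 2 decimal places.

This is a geometric sequence.
i=0: S_0 = -3.86 * (-2.08)^0 = -3.86
i=1: S_1 = -3.86 * (-2.08)^1 ≈ 8.03
i=2: S_2 = -3.86 * (-2.08)^2 ≈ -16.7
i=3: S_3 = -3.86 * (-2.08)^3 ≈ 34.74
i=4: S_4 = -3.86 * (-2.08)^4 ≈ -72.25
i=5: S_5 = -3.86 * (-2.08)^5 ≈ 150.28
The first 6 terms are: [-3.86, 8.03, -16.7, 34.74, -72.25, 150.28]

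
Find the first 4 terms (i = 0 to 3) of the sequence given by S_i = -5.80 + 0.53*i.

This is an arithmetic sequence.
i=0: S_0 = -5.8 + 0.53*0 = -5.8
i=1: S_1 = -5.8 + 0.53*1 = -5.27
i=2: S_2 = -5.8 + 0.53*2 = -4.74
i=3: S_3 = -5.8 + 0.53*3 = -4.21
The first 4 terms are: [-5.8, -5.27, -4.74, -4.21]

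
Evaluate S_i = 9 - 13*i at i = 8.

S_8 = 9 + -13*8 = 9 + -104 = -95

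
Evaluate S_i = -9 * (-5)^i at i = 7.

S_7 = -9 * (-5)^7 = -9 * -78125 = 703125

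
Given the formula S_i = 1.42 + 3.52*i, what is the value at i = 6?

S_6 = 1.42 + 3.52*6 = 1.42 + 21.12 = 22.54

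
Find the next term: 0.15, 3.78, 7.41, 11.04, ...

Differences: 3.78 - 0.15 = 3.63
This is an arithmetic sequence with common difference d = 3.63.
Next term = 11.04 + 3.63 = 14.67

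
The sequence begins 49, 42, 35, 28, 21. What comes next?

Differences: 42 - 49 = -7
This is an arithmetic sequence with common difference d = -7.
Next term = 21 + -7 = 14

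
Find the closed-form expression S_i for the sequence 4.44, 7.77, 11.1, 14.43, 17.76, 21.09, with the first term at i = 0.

Check differences: 7.77 - 4.44 = 3.33
11.1 - 7.77 = 3.33
Common difference d = 3.33.
First term a = 4.44.
Formula: S_i = 4.44 + 3.33*i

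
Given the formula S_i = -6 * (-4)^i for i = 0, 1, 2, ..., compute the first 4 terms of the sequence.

This is a geometric sequence.
i=0: S_0 = -6 * (-4)^0 = -6
i=1: S_1 = -6 * (-4)^1 = 24
i=2: S_2 = -6 * (-4)^2 = -96
i=3: S_3 = -6 * (-4)^3 = 384
The first 4 terms are: [-6, 24, -96, 384]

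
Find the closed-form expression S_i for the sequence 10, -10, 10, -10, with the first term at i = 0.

Check ratios: -10 / 10 = -1.0
Common ratio r = -1.
First term a = 10.
Formula: S_i = 10 * (-1)^i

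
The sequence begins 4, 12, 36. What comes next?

Ratios: 12 / 4 = 3.0
This is a geometric sequence with common ratio r = 3.
Next term = 36 * 3 = 108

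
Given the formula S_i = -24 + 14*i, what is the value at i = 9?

S_9 = -24 + 14*9 = -24 + 126 = 102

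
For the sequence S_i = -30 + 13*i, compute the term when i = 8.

S_8 = -30 + 13*8 = -30 + 104 = 74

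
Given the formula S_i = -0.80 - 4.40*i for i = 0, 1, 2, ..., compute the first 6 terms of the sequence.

This is an arithmetic sequence.
i=0: S_0 = -0.8 + -4.4*0 = -0.8
i=1: S_1 = -0.8 + -4.4*1 = -5.2
i=2: S_2 = -0.8 + -4.4*2 = -9.6
i=3: S_3 = -0.8 + -4.4*3 = -14.0
i=4: S_4 = -0.8 + -4.4*4 = -18.4
i=5: S_5 = -0.8 + -4.4*5 = -22.8
The first 6 terms are: [-0.8, -5.2, -9.6, -14.0, -18.4, -22.8]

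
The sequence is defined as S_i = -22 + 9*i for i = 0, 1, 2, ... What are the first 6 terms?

This is an arithmetic sequence.
i=0: S_0 = -22 + 9*0 = -22
i=1: S_1 = -22 + 9*1 = -13
i=2: S_2 = -22 + 9*2 = -4
i=3: S_3 = -22 + 9*3 = 5
i=4: S_4 = -22 + 9*4 = 14
i=5: S_5 = -22 + 9*5 = 23
The first 6 terms are: [-22, -13, -4, 5, 14, 23]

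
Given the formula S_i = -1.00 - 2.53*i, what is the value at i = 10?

S_10 = -1.0 + -2.53*10 = -1.0 + -25.3 = -26.3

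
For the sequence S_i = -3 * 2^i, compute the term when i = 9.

S_9 = -3 * 2^9 = -3 * 512 = -1536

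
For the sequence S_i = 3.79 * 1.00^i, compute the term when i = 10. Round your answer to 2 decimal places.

S_10 = 3.79 * 1.0^10 = 3.79 * 1 = 3.79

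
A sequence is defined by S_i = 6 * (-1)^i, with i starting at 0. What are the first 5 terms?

This is a geometric sequence.
i=0: S_0 = 6 * (-1)^0 = 6
i=1: S_1 = 6 * (-1)^1 = -6
i=2: S_2 = 6 * (-1)^2 = 6
i=3: S_3 = 6 * (-1)^3 = -6
i=4: S_4 = 6 * (-1)^4 = 6
The first 5 terms are: [6, -6, 6, -6, 6]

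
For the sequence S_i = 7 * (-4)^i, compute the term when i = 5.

S_5 = 7 * (-4)^5 = 7 * -1024 = -7168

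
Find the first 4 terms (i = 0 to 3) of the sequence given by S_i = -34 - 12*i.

This is an arithmetic sequence.
i=0: S_0 = -34 + -12*0 = -34
i=1: S_1 = -34 + -12*1 = -46
i=2: S_2 = -34 + -12*2 = -58
i=3: S_3 = -34 + -12*3 = -70
The first 4 terms are: [-34, -46, -58, -70]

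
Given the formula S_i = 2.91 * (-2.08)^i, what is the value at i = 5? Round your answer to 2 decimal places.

S_5 = 2.91 * (-2.08)^5 ≈ 2.91 * -38.9329 ≈ -113.29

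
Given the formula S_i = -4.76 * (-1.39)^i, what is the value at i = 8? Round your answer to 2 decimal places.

S_8 = -4.76 * (-1.39)^8 ≈ -4.76 * 13.9354 ≈ -66.33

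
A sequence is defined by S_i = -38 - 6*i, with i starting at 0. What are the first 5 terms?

This is an arithmetic sequence.
i=0: S_0 = -38 + -6*0 = -38
i=1: S_1 = -38 + -6*1 = -44
i=2: S_2 = -38 + -6*2 = -50
i=3: S_3 = -38 + -6*3 = -56
i=4: S_4 = -38 + -6*4 = -62
The first 5 terms are: [-38, -44, -50, -56, -62]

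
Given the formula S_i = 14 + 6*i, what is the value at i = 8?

S_8 = 14 + 6*8 = 14 + 48 = 62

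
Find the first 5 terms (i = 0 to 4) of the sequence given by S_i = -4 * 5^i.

This is a geometric sequence.
i=0: S_0 = -4 * 5^0 = -4
i=1: S_1 = -4 * 5^1 = -20
i=2: S_2 = -4 * 5^2 = -100
i=3: S_3 = -4 * 5^3 = -500
i=4: S_4 = -4 * 5^4 = -2500
The first 5 terms are: [-4, -20, -100, -500, -2500]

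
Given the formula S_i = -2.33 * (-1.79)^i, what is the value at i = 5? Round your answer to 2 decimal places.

S_5 = -2.33 * (-1.79)^5 ≈ -2.33 * -18.3766 ≈ 42.82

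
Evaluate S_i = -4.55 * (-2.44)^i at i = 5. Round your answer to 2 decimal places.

S_5 = -4.55 * (-2.44)^5 ≈ -4.55 * -86.4867 ≈ 393.51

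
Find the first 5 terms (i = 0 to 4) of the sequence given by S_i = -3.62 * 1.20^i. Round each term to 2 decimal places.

This is a geometric sequence.
i=0: S_0 = -3.62 * 1.2^0 = -3.62
i=1: S_1 = -3.62 * 1.2^1 ≈ -4.34
i=2: S_2 = -3.62 * 1.2^2 ≈ -5.21
i=3: S_3 = -3.62 * 1.2^3 ≈ -6.26
i=4: S_4 = -3.62 * 1.2^4 ≈ -7.51
The first 5 terms are: [-3.62, -4.34, -5.21, -6.26, -7.51]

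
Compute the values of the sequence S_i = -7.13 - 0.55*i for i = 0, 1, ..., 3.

This is an arithmetic sequence.
i=0: S_0 = -7.13 + -0.55*0 = -7.13
i=1: S_1 = -7.13 + -0.55*1 = -7.68
i=2: S_2 = -7.13 + -0.55*2 = -8.23
i=3: S_3 = -7.13 + -0.55*3 = -8.78
The first 4 terms are: [-7.13, -7.68, -8.23, -8.78]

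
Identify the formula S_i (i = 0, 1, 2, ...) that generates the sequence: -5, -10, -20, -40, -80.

Check ratios: -10 / -5 = 2.0
Common ratio r = 2.
First term a = -5.
Formula: S_i = -5 * 2^i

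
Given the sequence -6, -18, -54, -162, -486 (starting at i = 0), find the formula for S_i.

Check ratios: -18 / -6 = 3.0
Common ratio r = 3.
First term a = -6.
Formula: S_i = -6 * 3^i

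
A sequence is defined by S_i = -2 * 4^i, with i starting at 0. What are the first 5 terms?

This is a geometric sequence.
i=0: S_0 = -2 * 4^0 = -2
i=1: S_1 = -2 * 4^1 = -8
i=2: S_2 = -2 * 4^2 = -32
i=3: S_3 = -2 * 4^3 = -128
i=4: S_4 = -2 * 4^4 = -512
The first 5 terms are: [-2, -8, -32, -128, -512]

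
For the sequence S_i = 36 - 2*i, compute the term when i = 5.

S_5 = 36 + -2*5 = 36 + -10 = 26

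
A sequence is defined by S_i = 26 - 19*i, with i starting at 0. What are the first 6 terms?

This is an arithmetic sequence.
i=0: S_0 = 26 + -19*0 = 26
i=1: S_1 = 26 + -19*1 = 7
i=2: S_2 = 26 + -19*2 = -12
i=3: S_3 = 26 + -19*3 = -31
i=4: S_4 = 26 + -19*4 = -50
i=5: S_5 = 26 + -19*5 = -69
The first 6 terms are: [26, 7, -12, -31, -50, -69]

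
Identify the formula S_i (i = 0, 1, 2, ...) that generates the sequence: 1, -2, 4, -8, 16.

Check ratios: -2 / 1 = -2.0
Common ratio r = -2.
First term a = 1.
Formula: S_i = 1 * (-2)^i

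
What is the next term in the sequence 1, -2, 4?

Ratios: -2 / 1 = -2.0
This is a geometric sequence with common ratio r = -2.
Next term = 4 * -2 = -8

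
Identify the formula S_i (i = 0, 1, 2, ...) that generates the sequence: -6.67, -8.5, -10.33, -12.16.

Check differences: -8.5 - -6.67 = -1.83
-10.33 - -8.5 = -1.83
Common difference d = -1.83.
First term a = -6.67.
Formula: S_i = -6.67 - 1.83*i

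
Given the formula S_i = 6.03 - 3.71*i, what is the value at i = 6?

S_6 = 6.03 + -3.71*6 = 6.03 + -22.26 = -16.23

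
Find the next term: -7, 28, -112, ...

Ratios: 28 / -7 = -4.0
This is a geometric sequence with common ratio r = -4.
Next term = -112 * -4 = 448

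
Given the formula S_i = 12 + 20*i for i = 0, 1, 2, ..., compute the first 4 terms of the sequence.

This is an arithmetic sequence.
i=0: S_0 = 12 + 20*0 = 12
i=1: S_1 = 12 + 20*1 = 32
i=2: S_2 = 12 + 20*2 = 52
i=3: S_3 = 12 + 20*3 = 72
The first 4 terms are: [12, 32, 52, 72]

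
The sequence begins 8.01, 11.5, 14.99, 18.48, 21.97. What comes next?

Differences: 11.5 - 8.01 = 3.49
This is an arithmetic sequence with common difference d = 3.49.
Next term = 21.97 + 3.49 = 25.46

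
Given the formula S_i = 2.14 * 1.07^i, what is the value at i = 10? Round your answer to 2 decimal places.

S_10 = 2.14 * 1.07^10 ≈ 2.14 * 1.9672 ≈ 4.21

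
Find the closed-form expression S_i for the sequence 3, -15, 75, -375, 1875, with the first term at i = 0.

Check ratios: -15 / 3 = -5.0
Common ratio r = -5.
First term a = 3.
Formula: S_i = 3 * (-5)^i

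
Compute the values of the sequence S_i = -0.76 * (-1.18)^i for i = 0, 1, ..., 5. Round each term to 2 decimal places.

This is a geometric sequence.
i=0: S_0 = -0.76 * (-1.18)^0 = -0.76
i=1: S_1 = -0.76 * (-1.18)^1 ≈ 0.9
i=2: S_2 = -0.76 * (-1.18)^2 ≈ -1.06
i=3: S_3 = -0.76 * (-1.18)^3 ≈ 1.25
i=4: S_4 = -0.76 * (-1.18)^4 ≈ -1.47
i=5: S_5 = -0.76 * (-1.18)^5 ≈ 1.74
The first 6 terms are: [-0.76, 0.9, -1.06, 1.25, -1.47, 1.74]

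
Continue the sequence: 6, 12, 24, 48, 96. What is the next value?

Ratios: 12 / 6 = 2.0
This is a geometric sequence with common ratio r = 2.
Next term = 96 * 2 = 192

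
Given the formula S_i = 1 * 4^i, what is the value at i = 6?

S_6 = 1 * 4^6 = 1 * 4096 = 4096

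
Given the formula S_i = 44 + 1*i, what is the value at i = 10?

S_10 = 44 + 1*10 = 44 + 10 = 54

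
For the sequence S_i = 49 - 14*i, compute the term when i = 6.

S_6 = 49 + -14*6 = 49 + -84 = -35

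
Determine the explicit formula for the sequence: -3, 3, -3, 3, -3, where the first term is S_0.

Check ratios: 3 / -3 = -1.0
Common ratio r = -1.
First term a = -3.
Formula: S_i = -3 * (-1)^i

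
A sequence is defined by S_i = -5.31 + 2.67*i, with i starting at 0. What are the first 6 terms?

This is an arithmetic sequence.
i=0: S_0 = -5.31 + 2.67*0 = -5.31
i=1: S_1 = -5.31 + 2.67*1 = -2.64
i=2: S_2 = -5.31 + 2.67*2 = 0.03
i=3: S_3 = -5.31 + 2.67*3 = 2.7
i=4: S_4 = -5.31 + 2.67*4 = 5.37
i=5: S_5 = -5.31 + 2.67*5 = 8.04
The first 6 terms are: [-5.31, -2.64, 0.03, 2.7, 5.37, 8.04]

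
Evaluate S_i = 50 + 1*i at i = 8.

S_8 = 50 + 1*8 = 50 + 8 = 58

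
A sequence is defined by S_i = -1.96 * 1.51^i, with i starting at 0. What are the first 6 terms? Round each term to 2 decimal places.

This is a geometric sequence.
i=0: S_0 = -1.96 * 1.51^0 = -1.96
i=1: S_1 = -1.96 * 1.51^1 ≈ -2.96
i=2: S_2 = -1.96 * 1.51^2 ≈ -4.47
i=3: S_3 = -1.96 * 1.51^3 ≈ -6.75
i=4: S_4 = -1.96 * 1.51^4 ≈ -10.19
i=5: S_5 = -1.96 * 1.51^5 ≈ -15.39
The first 6 terms are: [-1.96, -2.96, -4.47, -6.75, -10.19, -15.39]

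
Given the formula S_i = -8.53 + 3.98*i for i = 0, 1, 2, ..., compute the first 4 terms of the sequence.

This is an arithmetic sequence.
i=0: S_0 = -8.53 + 3.98*0 = -8.53
i=1: S_1 = -8.53 + 3.98*1 = -4.55
i=2: S_2 = -8.53 + 3.98*2 = -0.57
i=3: S_3 = -8.53 + 3.98*3 = 3.41
The first 4 terms are: [-8.53, -4.55, -0.57, 3.41]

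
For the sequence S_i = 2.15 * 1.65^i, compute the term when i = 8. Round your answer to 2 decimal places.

S_8 = 2.15 * 1.65^8 ≈ 2.15 * 54.9378 ≈ 118.12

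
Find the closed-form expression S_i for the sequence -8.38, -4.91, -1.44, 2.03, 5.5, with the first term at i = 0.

Check differences: -4.91 - -8.38 = 3.47
-1.44 - -4.91 = 3.47
Common difference d = 3.47.
First term a = -8.38.
Formula: S_i = -8.38 + 3.47*i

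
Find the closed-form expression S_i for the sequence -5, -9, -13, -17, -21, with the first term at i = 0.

Check differences: -9 - -5 = -4
-13 - -9 = -4
Common difference d = -4.
First term a = -5.
Formula: S_i = -5 - 4*i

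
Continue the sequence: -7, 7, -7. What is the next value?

Ratios: 7 / -7 = -1.0
This is a geometric sequence with common ratio r = -1.
Next term = -7 * -1 = 7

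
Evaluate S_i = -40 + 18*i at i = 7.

S_7 = -40 + 18*7 = -40 + 126 = 86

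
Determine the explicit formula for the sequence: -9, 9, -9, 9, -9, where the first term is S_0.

Check ratios: 9 / -9 = -1.0
Common ratio r = -1.
First term a = -9.
Formula: S_i = -9 * (-1)^i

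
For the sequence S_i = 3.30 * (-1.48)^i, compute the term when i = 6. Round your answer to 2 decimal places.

S_6 = 3.3 * (-1.48)^6 ≈ 3.3 * 10.5092 ≈ 34.68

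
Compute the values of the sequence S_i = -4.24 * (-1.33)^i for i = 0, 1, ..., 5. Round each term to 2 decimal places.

This is a geometric sequence.
i=0: S_0 = -4.24 * (-1.33)^0 = -4.24
i=1: S_1 = -4.24 * (-1.33)^1 ≈ 5.64
i=2: S_2 = -4.24 * (-1.33)^2 ≈ -7.5
i=3: S_3 = -4.24 * (-1.33)^3 ≈ 9.98
i=4: S_4 = -4.24 * (-1.33)^4 ≈ -13.27
i=5: S_5 = -4.24 * (-1.33)^5 ≈ 17.65
The first 6 terms are: [-4.24, 5.64, -7.5, 9.98, -13.27, 17.65]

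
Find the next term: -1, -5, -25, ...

Ratios: -5 / -1 = 5.0
This is a geometric sequence with common ratio r = 5.
Next term = -25 * 5 = -125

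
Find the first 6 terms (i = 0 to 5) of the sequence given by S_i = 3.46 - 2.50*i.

This is an arithmetic sequence.
i=0: S_0 = 3.46 + -2.5*0 = 3.46
i=1: S_1 = 3.46 + -2.5*1 = 0.96
i=2: S_2 = 3.46 + -2.5*2 = -1.54
i=3: S_3 = 3.46 + -2.5*3 = -4.04
i=4: S_4 = 3.46 + -2.5*4 = -6.54
i=5: S_5 = 3.46 + -2.5*5 = -9.04
The first 6 terms are: [3.46, 0.96, -1.54, -4.04, -6.54, -9.04]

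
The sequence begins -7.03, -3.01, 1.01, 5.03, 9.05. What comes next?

Differences: -3.01 - -7.03 = 4.02
This is an arithmetic sequence with common difference d = 4.02.
Next term = 9.05 + 4.02 = 13.07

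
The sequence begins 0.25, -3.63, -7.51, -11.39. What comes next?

Differences: -3.63 - 0.25 = -3.88
This is an arithmetic sequence with common difference d = -3.88.
Next term = -11.39 + -3.88 = -15.27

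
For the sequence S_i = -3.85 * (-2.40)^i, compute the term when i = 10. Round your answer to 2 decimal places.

S_10 = -3.85 * (-2.4)^10 ≈ -3.85 * 6340.3381 ≈ -24410.3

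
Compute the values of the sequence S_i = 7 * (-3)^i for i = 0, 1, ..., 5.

This is a geometric sequence.
i=0: S_0 = 7 * (-3)^0 = 7
i=1: S_1 = 7 * (-3)^1 = -21
i=2: S_2 = 7 * (-3)^2 = 63
i=3: S_3 = 7 * (-3)^3 = -189
i=4: S_4 = 7 * (-3)^4 = 567
i=5: S_5 = 7 * (-3)^5 = -1701
The first 6 terms are: [7, -21, 63, -189, 567, -1701]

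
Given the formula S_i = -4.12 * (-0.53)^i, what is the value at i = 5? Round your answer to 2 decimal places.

S_5 = -4.12 * (-0.53)^5 ≈ -4.12 * -0.0418 ≈ 0.17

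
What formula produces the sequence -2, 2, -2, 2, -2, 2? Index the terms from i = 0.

Check ratios: 2 / -2 = -1.0
Common ratio r = -1.
First term a = -2.
Formula: S_i = -2 * (-1)^i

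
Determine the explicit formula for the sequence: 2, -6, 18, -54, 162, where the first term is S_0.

Check ratios: -6 / 2 = -3.0
Common ratio r = -3.
First term a = 2.
Formula: S_i = 2 * (-3)^i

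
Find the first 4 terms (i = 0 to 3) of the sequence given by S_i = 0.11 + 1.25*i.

This is an arithmetic sequence.
i=0: S_0 = 0.11 + 1.25*0 = 0.11
i=1: S_1 = 0.11 + 1.25*1 = 1.36
i=2: S_2 = 0.11 + 1.25*2 = 2.61
i=3: S_3 = 0.11 + 1.25*3 = 3.86
The first 4 terms are: [0.11, 1.36, 2.61, 3.86]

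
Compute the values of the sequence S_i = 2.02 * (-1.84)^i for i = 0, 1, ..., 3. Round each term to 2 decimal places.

This is a geometric sequence.
i=0: S_0 = 2.02 * (-1.84)^0 = 2.02
i=1: S_1 = 2.02 * (-1.84)^1 ≈ -3.72
i=2: S_2 = 2.02 * (-1.84)^2 ≈ 6.84
i=3: S_3 = 2.02 * (-1.84)^3 ≈ -12.58
The first 4 terms are: [2.02, -3.72, 6.84, -12.58]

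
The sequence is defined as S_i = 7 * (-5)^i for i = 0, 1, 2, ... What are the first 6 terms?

This is a geometric sequence.
i=0: S_0 = 7 * (-5)^0 = 7
i=1: S_1 = 7 * (-5)^1 = -35
i=2: S_2 = 7 * (-5)^2 = 175
i=3: S_3 = 7 * (-5)^3 = -875
i=4: S_4 = 7 * (-5)^4 = 4375
i=5: S_5 = 7 * (-5)^5 = -21875
The first 6 terms are: [7, -35, 175, -875, 4375, -21875]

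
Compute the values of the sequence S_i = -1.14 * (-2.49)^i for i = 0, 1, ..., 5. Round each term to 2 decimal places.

This is a geometric sequence.
i=0: S_0 = -1.14 * (-2.49)^0 = -1.14
i=1: S_1 = -1.14 * (-2.49)^1 ≈ 2.84
i=2: S_2 = -1.14 * (-2.49)^2 ≈ -7.07
i=3: S_3 = -1.14 * (-2.49)^3 ≈ 17.6
i=4: S_4 = -1.14 * (-2.49)^4 ≈ -43.82
i=5: S_5 = -1.14 * (-2.49)^5 ≈ 109.12
The first 6 terms are: [-1.14, 2.84, -7.07, 17.6, -43.82, 109.12]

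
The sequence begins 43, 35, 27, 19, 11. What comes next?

Differences: 35 - 43 = -8
This is an arithmetic sequence with common difference d = -8.
Next term = 11 + -8 = 3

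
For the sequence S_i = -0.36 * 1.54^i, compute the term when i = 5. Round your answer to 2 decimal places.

S_5 = -0.36 * 1.54^5 ≈ -0.36 * 8.6617 ≈ -3.12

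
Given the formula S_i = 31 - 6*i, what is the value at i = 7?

S_7 = 31 + -6*7 = 31 + -42 = -11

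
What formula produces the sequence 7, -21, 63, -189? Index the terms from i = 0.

Check ratios: -21 / 7 = -3.0
Common ratio r = -3.
First term a = 7.
Formula: S_i = 7 * (-3)^i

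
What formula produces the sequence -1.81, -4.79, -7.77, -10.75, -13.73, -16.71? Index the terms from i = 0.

Check differences: -4.79 - -1.81 = -2.98
-7.77 - -4.79 = -2.98
Common difference d = -2.98.
First term a = -1.81.
Formula: S_i = -1.81 - 2.98*i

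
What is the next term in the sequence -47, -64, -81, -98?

Differences: -64 - -47 = -17
This is an arithmetic sequence with common difference d = -17.
Next term = -98 + -17 = -115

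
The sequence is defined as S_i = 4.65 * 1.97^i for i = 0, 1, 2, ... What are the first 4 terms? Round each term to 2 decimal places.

This is a geometric sequence.
i=0: S_0 = 4.65 * 1.97^0 = 4.65
i=1: S_1 = 4.65 * 1.97^1 ≈ 9.16
i=2: S_2 = 4.65 * 1.97^2 ≈ 18.05
i=3: S_3 = 4.65 * 1.97^3 ≈ 35.55
The first 4 terms are: [4.65, 9.16, 18.05, 35.55]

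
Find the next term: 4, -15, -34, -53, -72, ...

Differences: -15 - 4 = -19
This is an arithmetic sequence with common difference d = -19.
Next term = -72 + -19 = -91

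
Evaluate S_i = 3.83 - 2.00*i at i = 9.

S_9 = 3.83 + -2.0*9 = 3.83 + -18.0 = -14.17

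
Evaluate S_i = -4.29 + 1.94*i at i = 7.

S_7 = -4.29 + 1.94*7 = -4.29 + 13.58 = 9.29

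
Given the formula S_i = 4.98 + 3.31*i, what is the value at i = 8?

S_8 = 4.98 + 3.31*8 = 4.98 + 26.48 = 31.46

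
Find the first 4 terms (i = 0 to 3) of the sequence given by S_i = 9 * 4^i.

This is a geometric sequence.
i=0: S_0 = 9 * 4^0 = 9
i=1: S_1 = 9 * 4^1 = 36
i=2: S_2 = 9 * 4^2 = 144
i=3: S_3 = 9 * 4^3 = 576
The first 4 terms are: [9, 36, 144, 576]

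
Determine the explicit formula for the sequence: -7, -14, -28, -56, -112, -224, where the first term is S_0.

Check ratios: -14 / -7 = 2.0
Common ratio r = 2.
First term a = -7.
Formula: S_i = -7 * 2^i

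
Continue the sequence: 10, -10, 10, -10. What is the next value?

Ratios: -10 / 10 = -1.0
This is a geometric sequence with common ratio r = -1.
Next term = -10 * -1 = 10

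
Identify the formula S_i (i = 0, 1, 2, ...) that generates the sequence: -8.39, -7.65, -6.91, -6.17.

Check differences: -7.65 - -8.39 = 0.74
-6.91 - -7.65 = 0.74
Common difference d = 0.74.
First term a = -8.39.
Formula: S_i = -8.39 + 0.74*i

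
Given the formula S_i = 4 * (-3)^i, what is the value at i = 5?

S_5 = 4 * (-3)^5 = 4 * -243 = -972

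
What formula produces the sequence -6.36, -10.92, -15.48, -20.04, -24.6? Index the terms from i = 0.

Check differences: -10.92 - -6.36 = -4.56
-15.48 - -10.92 = -4.56
Common difference d = -4.56.
First term a = -6.36.
Formula: S_i = -6.36 - 4.56*i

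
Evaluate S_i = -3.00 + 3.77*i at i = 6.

S_6 = -3.0 + 3.77*6 = -3.0 + 22.62 = 19.62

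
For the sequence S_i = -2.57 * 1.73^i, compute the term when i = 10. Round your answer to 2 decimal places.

S_10 = -2.57 * 1.73^10 ≈ -2.57 * 240.1381 ≈ -617.15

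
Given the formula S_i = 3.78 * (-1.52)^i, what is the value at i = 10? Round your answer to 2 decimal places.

S_10 = 3.78 * (-1.52)^10 ≈ 3.78 * 65.8318 ≈ 248.84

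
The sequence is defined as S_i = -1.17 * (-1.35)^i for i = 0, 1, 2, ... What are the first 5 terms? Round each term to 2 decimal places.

This is a geometric sequence.
i=0: S_0 = -1.17 * (-1.35)^0 = -1.17
i=1: S_1 = -1.17 * (-1.35)^1 ≈ 1.58
i=2: S_2 = -1.17 * (-1.35)^2 ≈ -2.13
i=3: S_3 = -1.17 * (-1.35)^3 ≈ 2.88
i=4: S_4 = -1.17 * (-1.35)^4 ≈ -3.89
The first 5 terms are: [-1.17, 1.58, -2.13, 2.88, -3.89]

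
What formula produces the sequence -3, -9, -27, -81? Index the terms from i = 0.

Check ratios: -9 / -3 = 3.0
Common ratio r = 3.
First term a = -3.
Formula: S_i = -3 * 3^i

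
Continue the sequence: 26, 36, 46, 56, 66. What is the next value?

Differences: 36 - 26 = 10
This is an arithmetic sequence with common difference d = 10.
Next term = 66 + 10 = 76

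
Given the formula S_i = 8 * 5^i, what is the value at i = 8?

S_8 = 8 * 5^8 = 8 * 390625 = 3125000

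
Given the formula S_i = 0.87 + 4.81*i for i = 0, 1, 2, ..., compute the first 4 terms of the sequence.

This is an arithmetic sequence.
i=0: S_0 = 0.87 + 4.81*0 = 0.87
i=1: S_1 = 0.87 + 4.81*1 = 5.68
i=2: S_2 = 0.87 + 4.81*2 = 10.49
i=3: S_3 = 0.87 + 4.81*3 = 15.3
The first 4 terms are: [0.87, 5.68, 10.49, 15.3]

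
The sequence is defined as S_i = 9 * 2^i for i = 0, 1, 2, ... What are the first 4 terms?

This is a geometric sequence.
i=0: S_0 = 9 * 2^0 = 9
i=1: S_1 = 9 * 2^1 = 18
i=2: S_2 = 9 * 2^2 = 36
i=3: S_3 = 9 * 2^3 = 72
The first 4 terms are: [9, 18, 36, 72]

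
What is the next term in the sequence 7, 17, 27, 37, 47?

Differences: 17 - 7 = 10
This is an arithmetic sequence with common difference d = 10.
Next term = 47 + 10 = 57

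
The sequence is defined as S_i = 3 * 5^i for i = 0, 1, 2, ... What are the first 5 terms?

This is a geometric sequence.
i=0: S_0 = 3 * 5^0 = 3
i=1: S_1 = 3 * 5^1 = 15
i=2: S_2 = 3 * 5^2 = 75
i=3: S_3 = 3 * 5^3 = 375
i=4: S_4 = 3 * 5^4 = 1875
The first 5 terms are: [3, 15, 75, 375, 1875]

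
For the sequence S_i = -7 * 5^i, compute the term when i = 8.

S_8 = -7 * 5^8 = -7 * 390625 = -2734375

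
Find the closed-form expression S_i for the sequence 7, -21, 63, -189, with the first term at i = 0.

Check ratios: -21 / 7 = -3.0
Common ratio r = -3.
First term a = 7.
Formula: S_i = 7 * (-3)^i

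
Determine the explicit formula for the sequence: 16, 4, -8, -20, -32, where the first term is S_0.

Check differences: 4 - 16 = -12
-8 - 4 = -12
Common difference d = -12.
First term a = 16.
Formula: S_i = 16 - 12*i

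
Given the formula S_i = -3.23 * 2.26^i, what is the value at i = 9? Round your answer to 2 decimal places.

S_9 = -3.23 * 2.26^9 ≈ -3.23 * 1538.0695 ≈ -4967.96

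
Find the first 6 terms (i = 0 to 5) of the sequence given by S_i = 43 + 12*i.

This is an arithmetic sequence.
i=0: S_0 = 43 + 12*0 = 43
i=1: S_1 = 43 + 12*1 = 55
i=2: S_2 = 43 + 12*2 = 67
i=3: S_3 = 43 + 12*3 = 79
i=4: S_4 = 43 + 12*4 = 91
i=5: S_5 = 43 + 12*5 = 103
The first 6 terms are: [43, 55, 67, 79, 91, 103]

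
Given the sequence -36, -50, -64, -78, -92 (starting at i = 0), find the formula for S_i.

Check differences: -50 - -36 = -14
-64 - -50 = -14
Common difference d = -14.
First term a = -36.
Formula: S_i = -36 - 14*i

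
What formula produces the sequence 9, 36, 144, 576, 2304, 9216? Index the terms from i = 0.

Check ratios: 36 / 9 = 4.0
Common ratio r = 4.
First term a = 9.
Formula: S_i = 9 * 4^i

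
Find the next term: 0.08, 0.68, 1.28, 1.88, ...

Differences: 0.68 - 0.08 = 0.6
This is an arithmetic sequence with common difference d = 0.6.
Next term = 1.88 + 0.6 = 2.48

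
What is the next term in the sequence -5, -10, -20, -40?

Ratios: -10 / -5 = 2.0
This is a geometric sequence with common ratio r = 2.
Next term = -40 * 2 = -80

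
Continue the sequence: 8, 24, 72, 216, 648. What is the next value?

Ratios: 24 / 8 = 3.0
This is a geometric sequence with common ratio r = 3.
Next term = 648 * 3 = 1944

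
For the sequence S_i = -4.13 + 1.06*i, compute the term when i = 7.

S_7 = -4.13 + 1.06*7 = -4.13 + 7.42 = 3.29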